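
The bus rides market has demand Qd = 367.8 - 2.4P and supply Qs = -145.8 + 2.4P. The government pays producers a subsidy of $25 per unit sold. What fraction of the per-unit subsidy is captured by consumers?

Pre-subsidy: 367.8 - 2.4P = -145.8 + 2.4P gives P* = 107, Q* = 111.
With the subsidy, sellers receive Ps = Pb + 25 for each unit, where Pb is the price buyers pay.
Supply in terms of Pb becomes Qs = -145.8 + 2.4(Pb + 25) = -85.8 + 2.4Pb. Setting this equal to demand: 367.8 - 2.4Pb = -85.8 + 2.4Pb, so Pb = 94.5.
Sellers receive Ps = 94.5 + 25 = 119.5; Q' = 367.8 − 2.4·94.5 = 141.
Buyers' price falls by P* − Pb = 107 − 94.5 = 12.5; sellers' price rises by Ps − P* = 119.5 − 107 = 12.5.
So consumers capture 12.5/25 = 0.5 of each unit of subsidy.

Consumer share = 0.5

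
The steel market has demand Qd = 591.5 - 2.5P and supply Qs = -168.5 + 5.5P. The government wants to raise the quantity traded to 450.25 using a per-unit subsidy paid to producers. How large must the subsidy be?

Required subsidy s = 56 per unit

At Q = 450.25, invert demand for the buyer price: Pb = (591.5 − 450.25)/2.5 = 56.5; invert supply for the seller price: Ps = (450.25 − (-168.5))/5.5 = 112.5.
The subsidy must fill the gap: s = Ps − Pb = 112.5 − 56.5 = 56.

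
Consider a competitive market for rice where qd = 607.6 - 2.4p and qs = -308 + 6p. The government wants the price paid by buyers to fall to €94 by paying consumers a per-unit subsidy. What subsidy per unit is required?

Required subsidy s = €21 per unit

At a buyer price of 94, quantity demanded is 607.6 − 2.4·94 = 382.
Sellers supply 382 only when they receive ps with -308 + 6·ps = 382, i.e. ps = 115.
s = ps − pb = 115 − 94 = 21.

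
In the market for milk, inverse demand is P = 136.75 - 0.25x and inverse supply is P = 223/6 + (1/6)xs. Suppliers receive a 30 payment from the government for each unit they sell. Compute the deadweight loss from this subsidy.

Pre-subsidy: 136.75 - 0.25x = 223/6 + (1/6)x gives x* = 239 and P* = 77.
With the subsidy, sellers receive Ps = Pb + 30 for each unit, where Pb is the price buyers pay.
On the curves, Pb = 136.75 - 0.25x and Ps = 223/6 + (1/6)x; the wedge Ps − Pb = 30 gives 223/6 + (1/6)x − (136.75 - 0.25x) = 30, so x' = 311.
Then Pb = 136.75 − 0.25·311 = 59 and Ps = 223/6 + (1/6)·311 = 89.
The subsidy expands output by 311 − 239 = 72 past the efficient level; on those units the gap between marginal cost and willingness to pay runs from 0 up to 30.
DWL = ½ × 30 × 72 = 1080.

Deadweight loss = 1080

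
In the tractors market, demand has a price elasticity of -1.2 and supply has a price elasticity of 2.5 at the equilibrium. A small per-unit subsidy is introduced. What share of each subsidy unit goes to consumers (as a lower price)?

Consumer share = 25/37

For a small subsidy around the equilibrium, the benefit split depends on the relative slopes, which at a point are proportional to the elasticities.
Buyer share = εs/(εs + |εd|) = 2.5/(2.5 + 1.2) = 25/37; seller share = |εd|/(εs + |εd|) = 12/37.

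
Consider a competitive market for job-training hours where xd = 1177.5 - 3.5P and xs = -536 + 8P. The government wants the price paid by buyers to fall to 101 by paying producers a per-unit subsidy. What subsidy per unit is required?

Required subsidy s = 69 per unit

At a buyer price of 101, quantity demanded is 1177.5 − 3.5·101 = 824.
Sellers supply 824 only when they receive Ps with -536 + 8·Ps = 824, i.e. Ps = 170.
s = Ps − Pb = 170 − 101 = 69.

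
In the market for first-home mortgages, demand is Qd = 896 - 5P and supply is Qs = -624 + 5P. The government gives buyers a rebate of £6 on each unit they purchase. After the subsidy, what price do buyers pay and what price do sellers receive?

Buyers pay £149; sellers receive £155

Pre-subsidy: 896 - 5P = -624 + 5P gives P* = 152, Q* = 136.
With the rebate, buyers effectively pay Pb = Ps − 6, where Ps is the price sellers receive.
Demand in terms of Ps becomes Qd = 896 − 5(Ps − 6) = 926 - 5Ps. Setting this equal to supply: 926 - 5Ps = -624 + 5Ps, so Ps = 155.
Buyers pay Pb = 155 − 6 = 149; Q' = -624 + 5·155 = 151.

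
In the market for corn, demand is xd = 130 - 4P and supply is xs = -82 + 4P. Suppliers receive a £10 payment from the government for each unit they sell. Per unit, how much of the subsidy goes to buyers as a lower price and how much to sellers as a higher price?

Pre-subsidy: 130 - 4P = -82 + 4P gives P* = 26.5, x* = 24.
With the subsidy, sellers receive Ps = Pb + 10 for each unit, where Pb is the price buyers pay.
Supply in terms of Pb becomes xs = -82 + 4(Pb + 10) = -42 + 4Pb. Setting this equal to demand: 130 - 4Pb = -42 + 4Pb, so Pb = 21.5.
Sellers receive Ps = 21.5 + 10 = 31.5; x' = 130 − 4·21.5 = 44.
Buyers' price falls by P* − Pb = 26.5 − 21.5 = 5; sellers' price rises by Ps − P* = 31.5 − 26.5 = 5.

Buyers gain £5 per unit; sellers gain £5 per unit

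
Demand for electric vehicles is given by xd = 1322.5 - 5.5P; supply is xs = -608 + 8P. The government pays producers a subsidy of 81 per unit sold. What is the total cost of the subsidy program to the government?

Pre-subsidy: 1322.5 - 5.5P = -608 + 8P gives P* = 143, x* = 536.
With the subsidy, sellers receive Ps = Pb + 81 for each unit, where Pb is the price buyers pay.
Supply in terms of Pb becomes xs = -608 + 8(Pb + 81) = 40 + 8Pb. Setting this equal to demand: 1322.5 - 5.5Pb = 40 + 8Pb, so Pb = 95.
Sellers receive Ps = 95 + 81 = 176; x' = 1322.5 − 5.5·95 = 800.
Government outlay = subsidy × quantity = 81 × 800 = 64800.

Government cost = 64800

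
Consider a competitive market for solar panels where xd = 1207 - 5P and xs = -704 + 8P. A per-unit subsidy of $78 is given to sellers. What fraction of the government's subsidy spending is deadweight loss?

Pre-subsidy: 1207 - 5P = -704 + 8P gives P* = 147, x* = 472.
With the subsidy, sellers receive Ps = Pb + 78 for each unit, where Pb is the price buyers pay.
Supply in terms of Pb becomes xs = -704 + 8(Pb + 78) = -80 + 8Pb. Setting this equal to demand: 1207 - 5Pb = -80 + 8Pb, so Pb = 99.
Sellers receive Ps = 99 + 78 = 177; x' = 1207 − 5·99 = 712.
ΔCS = ½(472 + 712)(147 − 99) = 28416; ΔPS = ½(472 + 712)(177 − 147) = 17760.
Government spending = 78 × 712 = 55536.
DWL = ½ × 78 × (712 − 472) = 9360; fraction = 9360 / 55536 = 15/89.

DWL / government spending = 15/89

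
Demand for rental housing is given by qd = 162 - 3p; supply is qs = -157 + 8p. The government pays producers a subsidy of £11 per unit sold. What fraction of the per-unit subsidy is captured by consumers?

Consumer share = 8/11

Pre-subsidy: 162 - 3p = -157 + 8p gives p* = 29, q* = 75.
With the subsidy, sellers receive ps = pb + 11 for each unit, where pb is the price buyers pay.
Supply in terms of pb becomes qs = -157 + 8(pb + 11) = -69 + 8pb. Setting this equal to demand: 162 - 3pb = -69 + 8pb, so pb = 21.
Sellers receive ps = 21 + 11 = 32; q' = 162 − 3·21 = 99.
Buyers' price falls by p* − pb = 29 − 21 = 8; sellers' price rises by ps − p* = 32 − 29 = 3.
So consumers capture 8/11 = 8/11 of each unit of subsidy.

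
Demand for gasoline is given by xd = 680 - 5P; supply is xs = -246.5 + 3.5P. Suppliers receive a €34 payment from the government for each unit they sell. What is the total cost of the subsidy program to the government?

Government cost = €6970

Pre-subsidy: 680 - 5P = -246.5 + 3.5P gives P* = 109, x* = 135.
With the subsidy, sellers receive Ps = Pb + 34 for each unit, where Pb is the price buyers pay.
Supply in terms of Pb becomes xs = -246.5 + 3.5(Pb + 34) = -127.5 + 3.5Pb. Setting this equal to demand: 680 - 5Pb = -127.5 + 3.5Pb, so Pb = 95.
Sellers receive Ps = 95 + 34 = 129; x' = 680 − 5·95 = 205.
Government outlay = subsidy × quantity = 34 × 205 = 6970.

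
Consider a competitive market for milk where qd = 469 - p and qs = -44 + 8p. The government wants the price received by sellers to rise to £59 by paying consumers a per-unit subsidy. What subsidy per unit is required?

Required subsidy s = £18 per unit

At a seller price of 59, quantity supplied is -44 + 8·59 = 428.
Buyers absorb 428 only when they pay pb with 469 − 1·pb = 428, i.e. pb = 41.
s = ps − pb = 59 − 41 = 18.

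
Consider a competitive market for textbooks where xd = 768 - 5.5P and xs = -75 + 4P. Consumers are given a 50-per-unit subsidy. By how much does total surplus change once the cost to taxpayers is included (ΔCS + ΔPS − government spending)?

Net change in total surplus = -55000/19

Pre-subsidy: 768 - 5.5P = -75 + 4P gives P* = 1686/19, x* = 5319/19.
With the rebate, buyers effectively pay Pb = Ps − 50, where Ps is the price sellers receive.
Demand in terms of Ps becomes xd = 768 − 5.5(Ps − 50) = 1043 - 5.5Ps. Setting this equal to supply: 1043 - 5.5Ps = -75 + 4Ps, so Ps = 2236/19.
Buyers pay Pb = 2236/19 − 50 = 1286/19; x' = -75 + 4·(2236/19) = 7519/19.
ΔCS = ½(5319/19 + 7519/19)(1686/19 − 1286/19) = 2567600/361; ΔPS = ½(5319/19 + 7519/19)(2236/19 − 1686/19) = 3530450/361.
Government spending = 50 × 7519/19 = 375950/19.
Net change = 2567600/361 + 3530450/361 − 375950/19 = -55000/19. The loss equals the DWL triangle ½·50·2200/19.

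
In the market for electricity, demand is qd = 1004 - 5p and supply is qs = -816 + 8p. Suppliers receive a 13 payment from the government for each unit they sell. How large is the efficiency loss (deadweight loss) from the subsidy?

Deadweight loss = 260

Pre-subsidy: 1004 - 5p = -816 + 8p gives p* = 140, q* = 304.
With the subsidy, sellers receive ps = pb + 13 for each unit, where pb is the price buyers pay.
Supply in terms of pb becomes qs = -816 + 8(pb + 13) = -712 + 8pb. Setting this equal to demand: 1004 - 5pb = -712 + 8pb, so pb = 132.
Sellers receive ps = 132 + 13 = 145; q' = 1004 − 5·132 = 344.
The subsidy expands output by 344 − 304 = 40 past the efficient level; on those units the gap between marginal cost and willingness to pay runs from 0 up to 13.
DWL = ½ × 13 × 40 = 260.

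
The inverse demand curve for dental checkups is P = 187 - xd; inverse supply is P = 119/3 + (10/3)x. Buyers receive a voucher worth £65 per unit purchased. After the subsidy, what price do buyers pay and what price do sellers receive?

Buyers pay £138; sellers receive £203

Pre-subsidy: 187 - x = 119/3 + (10/3)x gives x* = 34 and P* = 153.
With the rebate, buyers effectively pay Pb = Ps − 65, where Ps is the price sellers receive.
On the curves, Pb = 187 - x and Ps = 119/3 + (10/3)x; the wedge Ps − Pb = 65 gives 119/3 + (10/3)x − (187 - x) = 65, so x' = 49.
Then Pb = 187 − 1·49 = 138 and Ps = 119/3 + (10/3)·49 = 203.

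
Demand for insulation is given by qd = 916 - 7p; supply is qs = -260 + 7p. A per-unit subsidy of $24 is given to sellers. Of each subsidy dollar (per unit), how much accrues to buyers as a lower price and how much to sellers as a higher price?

Buyers gain $12 per unit; sellers gain $12 per unit

Pre-subsidy: 916 - 7p = -260 + 7p gives p* = 84, q* = 328.
With the subsidy, sellers receive ps = pb + 24 for each unit, where pb is the price buyers pay.
Supply in terms of pb becomes qs = -260 + 7(pb + 24) = -92 + 7pb. Setting this equal to demand: 916 - 7pb = -92 + 7pb, so pb = 72.
Sellers receive ps = 72 + 24 = 96; q' = 916 − 7·72 = 412.
Buyers' price falls by p* − pb = 84 − 72 = 12; sellers' price rises by ps − p* = 96 − 84 = 12.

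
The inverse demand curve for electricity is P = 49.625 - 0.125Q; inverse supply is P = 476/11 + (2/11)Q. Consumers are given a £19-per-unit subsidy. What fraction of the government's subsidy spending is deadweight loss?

Pre-subsidy: 49.625 - 0.125Q = 476/11 + (2/11)Q gives Q* = 559/27 and P* = 1270/27.
With the rebate, buyers effectively pay Pb = Ps − 19, where Ps is the price sellers receive.
On the curves, Pb = 49.625 - 0.125Q and Ps = 476/11 + (2/11)Q; the wedge Ps − Pb = 19 gives 476/11 + (2/11)Q − (49.625 - 0.125Q) = 19, so Q' = 2231/27.
Then Pb = 49.625 − 0.125·(2231/27) = 1061/27 and Ps = 476/11 + (2/11)·(2231/27) = 1574/27.
ΔCS = ½(559/27 + 2231/27)(1270/27 − 1061/27) = 32395/81; ΔPS = ½(559/27 + 2231/27)(1574/27 − 1270/27) = 47120/81.
Government spending = 19 × 2231/27 = 42389/27.
DWL = ½ × 19 × (2231/27 − 559/27) = 15884/27; fraction = (15884/27) / (42389/27) = 836/2231.

DWL / government spending = 836/2231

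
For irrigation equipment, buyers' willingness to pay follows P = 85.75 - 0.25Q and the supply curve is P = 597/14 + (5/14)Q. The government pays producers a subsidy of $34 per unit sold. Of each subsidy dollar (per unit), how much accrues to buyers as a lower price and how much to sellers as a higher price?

Buyers gain $14 per unit; sellers gain $20 per unit

Pre-subsidy: 85.75 - 0.25Q = 597/14 + (5/14)Q gives Q* = 71 and P* = 68.
With the subsidy, sellers receive Ps = Pb + 34 for each unit, where Pb is the price buyers pay.
On the curves, Pb = 85.75 - 0.25Q and Ps = 597/14 + (5/14)Q; the wedge Ps − Pb = 34 gives 597/14 + (5/14)Q − (85.75 - 0.25Q) = 34, so Q' = 127.
Then Pb = 85.75 − 0.25·127 = 54 and Ps = 597/14 + (5/14)·127 = 88.
Buyers' price falls by P* − Pb = 68 − 54 = 14; sellers' price rises by Ps − P* = 88 − 68 = 20.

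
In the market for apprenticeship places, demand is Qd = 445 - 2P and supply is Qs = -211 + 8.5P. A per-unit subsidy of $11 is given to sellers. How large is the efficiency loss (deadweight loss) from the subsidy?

Pre-subsidy: 445 - 2P = -211 + 8.5P gives P* = 1312/21, Q* = 6721/21.
With the subsidy, sellers receive Ps = Pb + 11 for each unit, where Pb is the price buyers pay.
Supply in terms of Pb becomes Qs = -211 + 8.5(Pb + 11) = -117.5 + 8.5Pb. Setting this equal to demand: 445 - 2Pb = -117.5 + 8.5Pb, so Pb = 375/7.
Sellers receive Ps = 375/7 + 11 = 452/7; Q' = 445 − 2·(375/7) = 2365/7.
The subsidy expands output by 2365/7 − 6721/21 = 374/21 past the efficient level; on those units the gap between marginal cost and willingness to pay runs from 0 up to 11.
DWL = ½ × 11 × 374/21 = 2057/21.

Deadweight loss = 2057/21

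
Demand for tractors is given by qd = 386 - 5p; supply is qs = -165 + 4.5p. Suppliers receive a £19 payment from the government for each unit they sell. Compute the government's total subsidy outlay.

Government cost = £2679

Pre-subsidy: 386 - 5p = -165 + 4.5p gives p* = 58, q* = 96.
With the subsidy, sellers receive ps = pb + 19 for each unit, where pb is the price buyers pay.
Supply in terms of pb becomes qs = -165 + 4.5(pb + 19) = -79.5 + 4.5pb. Setting this equal to demand: 386 - 5pb = -79.5 + 4.5pb, so pb = 49.
Sellers receive ps = 49 + 19 = 68; q' = 386 − 5·49 = 141.
Government outlay = subsidy × quantity = 19 × 141 = 2679.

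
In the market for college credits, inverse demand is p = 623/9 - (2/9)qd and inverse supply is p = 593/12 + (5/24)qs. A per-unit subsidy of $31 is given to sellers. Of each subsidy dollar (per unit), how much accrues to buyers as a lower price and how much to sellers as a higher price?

Pre-subsidy: 623/9 - (2/9)q = 593/12 + (5/24)q gives q* = 46 and p* = 59.
With the subsidy, sellers receive ps = pb + 31 for each unit, where pb is the price buyers pay.
On the curves, pb = 623/9 - (2/9)q and ps = 593/12 + (5/24)q; the wedge ps − pb = 31 gives 593/12 + (5/24)q − (623/9 - (2/9)q) = 31, so q' = 118.
Then pb = 623/9 − (2/9)·118 = 43 and ps = 593/12 + (5/24)·118 = 74.
Buyers' price falls by p* − pb = 59 − 43 = 16; sellers' price rises by ps − p* = 74 − 59 = 15.

Buyers gain $16 per unit; sellers gain $15 per unit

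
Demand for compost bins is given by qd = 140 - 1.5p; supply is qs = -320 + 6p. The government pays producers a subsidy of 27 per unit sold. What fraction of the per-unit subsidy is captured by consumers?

Consumer share = 0.8

Pre-subsidy: 140 - 1.5p = -320 + 6p gives p* = 184/3, q* = 48.
With the subsidy, sellers receive ps = pb + 27 for each unit, where pb is the price buyers pay.
Supply in terms of pb becomes qs = -320 + 6(pb + 27) = -158 + 6pb. Setting this equal to demand: 140 - 1.5pb = -158 + 6pb, so pb = 596/15.
Sellers receive ps = 596/15 + 27 = 1001/15; q' = 140 − 1.5·(596/15) = 80.4.
Buyers' price falls by p* − pb = 184/3 − 596/15 = 21.6; sellers' price rises by ps − p* = 1001/15 − 184/3 = 5.4.
So consumers capture 21.6/27 = 0.8 of each unit of subsidy.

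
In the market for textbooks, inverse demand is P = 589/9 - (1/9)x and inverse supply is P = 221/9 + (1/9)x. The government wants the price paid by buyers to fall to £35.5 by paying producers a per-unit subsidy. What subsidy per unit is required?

At a buyer price of 35.5, quantity demanded is 589 − 9·35.5 = 269.5.
Sellers supply 269.5 only when they receive Ps = 221/9 + (1/9)·269.5 = 54.5.
s = Ps − Pb = 54.5 − 35.5 = 19.

Required subsidy s = £19 per unit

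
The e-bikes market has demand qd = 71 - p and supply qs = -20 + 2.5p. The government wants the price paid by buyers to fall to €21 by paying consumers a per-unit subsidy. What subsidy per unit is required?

Required subsidy s = €7 per unit

At a buyer price of 21, quantity demanded is 71 − 1·21 = 50.
Sellers supply 50 only when they receive ps with -20 + 2.5·ps = 50, i.e. ps = 28.
s = ps − pb = 28 − 21 = 7.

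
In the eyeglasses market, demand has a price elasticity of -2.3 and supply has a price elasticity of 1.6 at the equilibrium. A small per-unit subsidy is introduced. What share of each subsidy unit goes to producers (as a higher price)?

For a small subsidy around the equilibrium, the benefit split depends on the relative slopes, which at a point are proportional to the elasticities.
Buyer share = εs/(εs + |εd|) = 1.6/(1.6 + 2.3) = 16/39; seller share = |εd|/(εs + |εd|) = 23/39.
So producers capture 23/39 of the subsidy.

Producer share = 23/39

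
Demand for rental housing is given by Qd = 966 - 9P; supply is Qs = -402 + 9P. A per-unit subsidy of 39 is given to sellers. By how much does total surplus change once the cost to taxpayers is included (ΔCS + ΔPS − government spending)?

Pre-subsidy: 966 - 9P = -402 + 9P gives P* = 76, Q* = 282.
With the subsidy, sellers receive Ps = Pb + 39 for each unit, where Pb is the price buyers pay.
Supply in terms of Pb becomes Qs = -402 + 9(Pb + 39) = -51 + 9Pb. Setting this equal to demand: 966 - 9Pb = -51 + 9Pb, so Pb = 56.5.
Sellers receive Ps = 56.5 + 39 = 95.5; Q' = 966 − 9·56.5 = 457.5.
ΔCS = ½(282 + 457.5)(76 − 56.5) = 7210.125; ΔPS = ½(282 + 457.5)(95.5 − 76) = 7210.125.
Government spending = 39 × 457.5 = 17842.5.
Net change = 7210.125 + 7210.125 − 17842.5 = -3422.25. The loss equals the DWL triangle ½·39·175.5.

Net change in total surplus = -3422.25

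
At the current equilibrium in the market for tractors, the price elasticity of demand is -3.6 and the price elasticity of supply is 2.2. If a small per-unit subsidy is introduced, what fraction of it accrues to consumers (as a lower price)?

For a small subsidy around the equilibrium, the benefit split depends on the relative slopes, which at a point are proportional to the elasticities.
Buyer share = εs/(εs + |εd|) = 2.2/(2.2 + 3.6) = 11/29; seller share = |εd|/(εs + |εd|) = 18/29.

Consumer share = 11/29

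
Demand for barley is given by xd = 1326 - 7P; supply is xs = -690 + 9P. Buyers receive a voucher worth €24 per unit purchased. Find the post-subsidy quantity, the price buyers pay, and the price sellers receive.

Pre-subsidy: 1326 - 7P = -690 + 9P gives P* = 126, x* = 444.
With the rebate, buyers effectively pay Pb = Ps − 24, where Ps is the price sellers receive.
Demand in terms of Ps becomes xd = 1326 − 7(Ps − 24) = 1494 - 7Ps. Setting this equal to supply: 1494 - 7Ps = -690 + 9Ps, so Ps = 136.5.
Buyers pay Pb = 136.5 − 24 = 112.5; x' = -690 + 9·136.5 = 538.5.

x' = 538.5; buyers pay €112.5; sellers receive €136.5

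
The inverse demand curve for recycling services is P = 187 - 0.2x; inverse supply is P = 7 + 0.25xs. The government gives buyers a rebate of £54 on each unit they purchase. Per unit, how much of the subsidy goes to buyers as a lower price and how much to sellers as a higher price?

Buyers gain £24 per unit; sellers gain £30 per unit

Pre-subsidy: 187 - 0.2x = 7 + 0.25x gives x* = 400 and P* = 107.
With the rebate, buyers effectively pay Pb = Ps − 54, where Ps is the price sellers receive.
On the curves, Pb = 187 - 0.2x and Ps = 7 + 0.25x; the wedge Ps − Pb = 54 gives 7 + 0.25x − (187 - 0.2x) = 54, so x' = 520.
Then Pb = 187 − 0.2·520 = 83 and Ps = 7 + 0.25·520 = 137.
Buyers' price falls by P* − Pb = 107 − 83 = 24; sellers' price rises by Ps − P* = 137 − 107 = 30.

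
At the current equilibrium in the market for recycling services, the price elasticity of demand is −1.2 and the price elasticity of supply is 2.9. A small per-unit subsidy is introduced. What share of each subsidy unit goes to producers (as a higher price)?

Producer share = 12/41

For a small subsidy around the equilibrium, the benefit split depends on the relative slopes, which at a point are proportional to the elasticities.
Buyer share = εs/(εs + |εd|) = 2.9/(2.9 + 1.2) = 29/41; seller share = |εd|/(εs + |εd|) = 12/41.
So producers capture 12/41 of the subsidy.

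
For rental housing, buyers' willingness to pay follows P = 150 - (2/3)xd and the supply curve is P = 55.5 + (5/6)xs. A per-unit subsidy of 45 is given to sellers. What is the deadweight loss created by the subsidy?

Deadweight loss = 675

Pre-subsidy: 150 - (2/3)x = 55.5 + (5/6)x gives x* = 63 and P* = 108.
With the subsidy, sellers receive Ps = Pb + 45 for each unit, where Pb is the price buyers pay.
On the curves, Pb = 150 - (2/3)x and Ps = 55.5 + (5/6)x; the wedge Ps − Pb = 45 gives 55.5 + (5/6)x − (150 - (2/3)x) = 45, so x' = 93.
Then Pb = 150 − (2/3)·93 = 88 and Ps = 55.5 + (5/6)·93 = 133.
The subsidy expands output by 93 − 63 = 30 past the efficient level; on those units the gap between marginal cost and willingness to pay runs from 0 up to 45.
DWL = ½ × 45 × 30 = 675.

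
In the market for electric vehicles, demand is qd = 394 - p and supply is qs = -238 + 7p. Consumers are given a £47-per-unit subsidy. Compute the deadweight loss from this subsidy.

Deadweight loss = £966.4375

Pre-subsidy: 394 - p = -238 + 7p gives p* = 79, q* = 315.
With the rebate, buyers effectively pay pb = ps − 47, where ps is the price sellers receive.
Demand in terms of ps becomes qd = 394 − 1(ps − 47) = 441 - ps. Setting this equal to supply: 441 - ps = -238 + 7ps, so ps = 84.875.
Buyers pay pb = 84.875 − 47 = 37.875; q' = -238 + 7·84.875 = 356.125.
The subsidy expands output by 356.125 − 315 = 41.125 past the efficient level; on those units the gap between marginal cost and willingness to pay runs from 0 up to 47.
DWL = ½ × 47 × 41.125 = 966.4375.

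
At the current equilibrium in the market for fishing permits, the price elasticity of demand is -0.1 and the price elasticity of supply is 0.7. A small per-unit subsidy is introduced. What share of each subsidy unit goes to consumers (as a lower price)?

For a small subsidy around the equilibrium, the benefit split depends on the relative slopes, which at a point are proportional to the elasticities.
Buyer share = εs/(εs + |εd|) = 0.7/(0.7 + 0.1) = 0.875; seller share = |εd|/(εs + |εd|) = 0.125.

Consumer share = 0.875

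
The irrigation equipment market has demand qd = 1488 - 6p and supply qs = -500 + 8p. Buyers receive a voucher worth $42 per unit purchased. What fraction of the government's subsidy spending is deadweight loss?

DWL / government spending = 6/65

Pre-subsidy: 1488 - 6p = -500 + 8p gives p* = 142, q* = 636.
With the rebate, buyers effectively pay pb = ps − 42, where ps is the price sellers receive.
Demand in terms of ps becomes qd = 1488 − 6(ps − 42) = 1740 - 6ps. Setting this equal to supply: 1740 - 6ps = -500 + 8ps, so ps = 160.
Buyers pay pb = 160 − 42 = 118; q' = -500 + 8·160 = 780.
ΔCS = ½(636 + 780)(142 − 118) = 16992; ΔPS = ½(636 + 780)(160 − 142) = 12744.
Government spending = 42 × 780 = 32760.
DWL = ½ × 42 × (780 − 636) = 3024; fraction = 3024 / 32760 = 6/65.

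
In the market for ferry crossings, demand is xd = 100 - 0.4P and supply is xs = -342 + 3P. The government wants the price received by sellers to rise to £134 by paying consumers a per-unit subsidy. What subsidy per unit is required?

At a seller price of 134, quantity supplied is -342 + 3·134 = 60.
Buyers absorb 60 only when they pay Pb with 100 − 0.4·Pb = 60, i.e. Pb = 100.
s = Ps − Pb = 134 − 100 = 34.

Required subsidy s = £34 per unit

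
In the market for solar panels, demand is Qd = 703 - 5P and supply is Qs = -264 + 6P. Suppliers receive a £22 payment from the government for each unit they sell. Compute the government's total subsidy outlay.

Government cost = £7116

Pre-subsidy: 703 - 5P = -264 + 6P gives P* = 967/11, Q* = 2898/11.
With the subsidy, sellers receive Ps = Pb + 22 for each unit, where Pb is the price buyers pay.
Supply in terms of Pb becomes Qs = -264 + 6(Pb + 22) = -132 + 6Pb. Setting this equal to demand: 703 - 5Pb = -132 + 6Pb, so Pb = 835/11.
Sellers receive Ps = 835/11 + 22 = 1077/11; Q' = 703 − 5·(835/11) = 3558/11.
Government outlay = subsidy × quantity = 22 × 3558/11 = 7116.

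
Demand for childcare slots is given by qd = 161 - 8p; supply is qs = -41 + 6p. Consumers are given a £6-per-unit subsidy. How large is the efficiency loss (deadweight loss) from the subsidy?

Pre-subsidy: 161 - 8p = -41 + 6p gives p* = 101/7, q* = 319/7.
With the rebate, buyers effectively pay pb = ps − 6, where ps is the price sellers receive.
Demand in terms of ps becomes qd = 161 − 8(ps − 6) = 209 - 8ps. Setting this equal to supply: 209 - 8ps = -41 + 6ps, so ps = 125/7.
Buyers pay pb = 125/7 − 6 = 83/7; q' = -41 + 6·(125/7) = 463/7.
The subsidy expands output by 463/7 − 319/7 = 144/7 past the efficient level; on those units the gap between marginal cost and willingness to pay runs from 0 up to 6.
DWL = ½ × 6 × 144/7 = 432/7.

Deadweight loss = 432/7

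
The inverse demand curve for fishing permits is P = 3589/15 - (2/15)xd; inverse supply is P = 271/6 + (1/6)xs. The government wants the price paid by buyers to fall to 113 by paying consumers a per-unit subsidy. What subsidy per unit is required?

Required subsidy s = 90 per unit

At a buyer price of 113, quantity demanded is 1794.5 − 7.5·113 = 947.
Sellers supply 947 only when they receive Ps = 271/6 + (1/6)·947 = 203.
s = Ps − Pb = 203 − 113 = 90.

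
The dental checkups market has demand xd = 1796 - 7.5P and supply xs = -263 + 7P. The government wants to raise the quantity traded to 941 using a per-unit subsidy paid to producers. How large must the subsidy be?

At x = 941, invert demand for the buyer price: Pb = (1796 − 941)/7.5 = 114; invert supply for the seller price: Ps = (941 − (-263))/7 = 172.
The subsidy must fill the gap: s = Ps − Pb = 172 − 114 = 58.

Required subsidy s = 58 per unit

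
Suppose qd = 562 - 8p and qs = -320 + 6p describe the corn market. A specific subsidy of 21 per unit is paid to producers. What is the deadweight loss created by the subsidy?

Pre-subsidy: 562 - 8p = -320 + 6p gives p* = 63, q* = 58.
With the subsidy, sellers receive ps = pb + 21 for each unit, where pb is the price buyers pay.
Supply in terms of pb becomes qs = -320 + 6(pb + 21) = -194 + 6pb. Setting this equal to demand: 562 - 8pb = -194 + 6pb, so pb = 54.
Sellers receive ps = 54 + 21 = 75; q' = 562 − 8·54 = 130.
The subsidy expands output by 130 − 58 = 72 past the efficient level; on those units the gap between marginal cost and willingness to pay runs from 0 up to 21.
DWL = ½ × 21 × 72 = 756.

Deadweight loss = 756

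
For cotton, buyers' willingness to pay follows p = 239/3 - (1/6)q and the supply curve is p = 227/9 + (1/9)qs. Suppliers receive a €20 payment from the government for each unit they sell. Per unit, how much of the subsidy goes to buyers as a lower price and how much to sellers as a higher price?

Buyers gain €12 per unit; sellers gain €8 per unit

Pre-subsidy: 239/3 - (1/6)q = 227/9 + (1/9)q gives q* = 196 and p* = 47.
With the subsidy, sellers receive ps = pb + 20 for each unit, where pb is the price buyers pay.
On the curves, pb = 239/3 - (1/6)q and ps = 227/9 + (1/9)q; the wedge ps − pb = 20 gives 227/9 + (1/9)q − (239/3 - (1/6)q) = 20, so q' = 268.
Then pb = 239/3 − (1/6)·268 = 35 and ps = 227/9 + (1/9)·268 = 55.
Buyers' price falls by p* − pb = 47 − 35 = 12; sellers' price rises by ps − p* = 55 − 47 = 8.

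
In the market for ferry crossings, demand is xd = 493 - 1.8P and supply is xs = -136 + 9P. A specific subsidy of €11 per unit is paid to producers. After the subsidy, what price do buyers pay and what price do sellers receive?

Buyers pay 1325/27; sellers receive 1622/27

Pre-subsidy: 493 - 1.8P = -136 + 9P gives P* = 3145/54, x* = 2329/6.
With the subsidy, sellers receive Ps = Pb + 11 for each unit, where Pb is the price buyers pay.
Supply in terms of Pb becomes xs = -136 + 9(Pb + 11) = -37 + 9Pb. Setting this equal to demand: 493 - 1.8Pb = -37 + 9Pb, so Pb = 1325/27.
Sellers receive Ps = 1325/27 + 11 = 1622/27; x' = 493 − 1.8·(1325/27) = 1214/3.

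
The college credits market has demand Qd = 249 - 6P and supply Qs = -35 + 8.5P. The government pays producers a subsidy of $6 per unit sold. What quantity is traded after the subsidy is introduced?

Pre-subsidy: 249 - 6P = -35 + 8.5P gives P* = 568/29, Q* = 3813/29.
With the subsidy, sellers receive Ps = Pb + 6 for each unit, where Pb is the price buyers pay.
Supply in terms of Pb becomes Qs = -35 + 8.5(Pb + 6) = 16 + 8.5Pb. Setting this equal to demand: 249 - 6Pb = 16 + 8.5Pb, so Pb = 466/29.
Sellers receive Ps = 466/29 + 6 = 640/29; Q' = 249 − 6·(466/29) = 4425/29.

Q' = 4425/29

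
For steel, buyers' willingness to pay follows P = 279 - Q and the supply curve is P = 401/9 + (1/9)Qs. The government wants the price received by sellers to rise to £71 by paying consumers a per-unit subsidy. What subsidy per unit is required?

At a seller price of 71, quantity supplied is -401 + 9·71 = 238.
Buyers absorb 238 only when they pay Pb = 279 − 1·238 = 41.
s = Ps − Pb = 71 − 41 = 30.

Required subsidy s = £30 per unit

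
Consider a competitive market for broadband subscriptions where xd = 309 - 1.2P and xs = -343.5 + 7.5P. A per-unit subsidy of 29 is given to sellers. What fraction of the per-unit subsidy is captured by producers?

Producer share = 4/29

Pre-subsidy: 309 - 1.2P = -343.5 + 7.5P gives P* = 75, x* = 219.
With the subsidy, sellers receive Ps = Pb + 29 for each unit, where Pb is the price buyers pay.
Supply in terms of Pb becomes xs = -343.5 + 7.5(Pb + 29) = -126 + 7.5Pb. Setting this equal to demand: 309 - 1.2Pb = -126 + 7.5Pb, so Pb = 50.
Sellers receive Ps = 50 + 29 = 79; x' = 309 − 1.2·50 = 249.
Buyers' price falls by P* − Pb = 75 − 50 = 25; sellers' price rises by Ps − P* = 79 − 75 = 4.
So producers capture 4/29 = 4/29 of each unit of subsidy.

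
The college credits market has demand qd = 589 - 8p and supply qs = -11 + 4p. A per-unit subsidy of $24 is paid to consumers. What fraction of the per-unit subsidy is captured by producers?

Producer share = 2/3

Pre-subsidy: 589 - 8p = -11 + 4p gives p* = 50, q* = 189.
With the rebate, buyers effectively pay pb = ps − 24, where ps is the price sellers receive.
Demand in terms of ps becomes qd = 589 − 8(ps − 24) = 781 - 8ps. Setting this equal to supply: 781 - 8ps = -11 + 4ps, so ps = 66.
Buyers pay pb = 66 − 24 = 42; q' = -11 + 4·66 = 253.
Buyers' price falls by p* − pb = 50 − 42 = 8; sellers' price rises by ps − p* = 66 − 50 = 16.
So producers capture 16/24 = 2/3 of each unit of subsidy.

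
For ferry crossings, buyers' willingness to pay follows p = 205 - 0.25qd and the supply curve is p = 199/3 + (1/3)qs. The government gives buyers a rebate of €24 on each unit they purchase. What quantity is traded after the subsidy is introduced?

Pre-subsidy: 205 - 0.25q = 199/3 + (1/3)q gives q* = 1664/7 and p* = 1019/7.
With the rebate, buyers effectively pay pb = ps − 24, where ps is the price sellers receive.
On the curves, pb = 205 - 0.25q and ps = 199/3 + (1/3)q; the wedge ps − pb = 24 gives 199/3 + (1/3)q − (205 - 0.25q) = 24, so q' = 1952/7.
Then pb = 205 − 0.25·(1952/7) = 947/7 and ps = 199/3 + (1/3)·(1952/7) = 1115/7.

q' = 1952/7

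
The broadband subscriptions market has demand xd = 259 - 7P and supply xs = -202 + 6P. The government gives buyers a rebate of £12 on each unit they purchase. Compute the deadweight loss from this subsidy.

Deadweight loss = 3024/13

Pre-subsidy: 259 - 7P = -202 + 6P gives P* = 461/13, x* = 140/13.
With the rebate, buyers effectively pay Pb = Ps − 12, where Ps is the price sellers receive.
Demand in terms of Ps becomes xd = 259 − 7(Ps − 12) = 343 - 7Ps. Setting this equal to supply: 343 - 7Ps = -202 + 6Ps, so Ps = 545/13.
Buyers pay Pb = 545/13 − 12 = 389/13; x' = -202 + 6·(545/13) = 644/13.
The subsidy expands output by 644/13 − 140/13 = 504/13 past the efficient level; on those units the gap between marginal cost and willingness to pay runs from 0 up to 12.
DWL = ½ × 12 × 504/13 = 3024/13.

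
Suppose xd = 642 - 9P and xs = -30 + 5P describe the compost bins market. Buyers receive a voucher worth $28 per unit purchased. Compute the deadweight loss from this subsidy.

Deadweight loss = $1260

Pre-subsidy: 642 - 9P = -30 + 5P gives P* = 48, x* = 210.
With the rebate, buyers effectively pay Pb = Ps − 28, where Ps is the price sellers receive.
Demand in terms of Ps becomes xd = 642 − 9(Ps − 28) = 894 - 9Ps. Setting this equal to supply: 894 - 9Ps = -30 + 5Ps, so Ps = 66.
Buyers pay Pb = 66 − 28 = 38; x' = -30 + 5·66 = 300.
The subsidy expands output by 300 − 210 = 90 past the efficient level; on those units the gap between marginal cost and willingness to pay runs from 0 up to 28.
DWL = ½ × 28 × 90 = 1260.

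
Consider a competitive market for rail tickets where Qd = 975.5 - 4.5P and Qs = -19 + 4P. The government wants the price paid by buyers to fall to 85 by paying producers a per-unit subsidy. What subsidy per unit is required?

At a buyer price of 85, quantity demanded is 975.5 − 4.5·85 = 593.
Sellers supply 593 only when they receive Ps with -19 + 4·Ps = 593, i.e. Ps = 153.
s = Ps − Pb = 153 − 85 = 68.

Required subsidy s = 68 per unit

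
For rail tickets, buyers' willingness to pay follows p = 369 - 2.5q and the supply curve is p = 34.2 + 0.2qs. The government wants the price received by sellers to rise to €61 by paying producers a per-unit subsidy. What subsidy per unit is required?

At a seller price of 61, quantity supplied is -171 + 5·61 = 134.
Buyers absorb 134 only when they pay pb = 369 − 2.5·134 = 34.
s = ps − pb = 61 − 34 = 27.

Required subsidy s = €27 per unit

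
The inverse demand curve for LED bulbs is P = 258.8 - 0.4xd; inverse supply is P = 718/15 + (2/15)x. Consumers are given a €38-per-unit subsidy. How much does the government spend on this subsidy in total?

Government cost = €17736.5

Pre-subsidy: 258.8 - 0.4x = 718/15 + (2/15)x gives x* = 395.5 and P* = 100.6.
With the rebate, buyers effectively pay Pb = Ps − 38, where Ps is the price sellers receive.
On the curves, Pb = 258.8 - 0.4x and Ps = 718/15 + (2/15)x; the wedge Ps − Pb = 38 gives 718/15 + (2/15)x − (258.8 - 0.4x) = 38, so x' = 466.75.
Then Pb = 258.8 − 0.4·466.75 = 72.1 and Ps = 718/15 + (2/15)·466.75 = 110.1.
Government outlay = subsidy × quantity = 38 × 466.75 = 17736.5.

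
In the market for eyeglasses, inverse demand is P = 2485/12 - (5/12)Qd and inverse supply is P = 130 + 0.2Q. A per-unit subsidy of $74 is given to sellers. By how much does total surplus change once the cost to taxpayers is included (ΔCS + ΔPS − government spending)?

Net change in total surplus = -$4440

Pre-subsidy: 2485/12 - (5/12)Q = 130 + 0.2Q gives Q* = 125 and P* = 155.
With the subsidy, sellers receive Ps = Pb + 74 for each unit, where Pb is the price buyers pay.
On the curves, Pb = 2485/12 - (5/12)Q and Ps = 130 + 0.2Q; the wedge Ps − Pb = 74 gives 130 + 0.2Q − (2485/12 - (5/12)Q) = 74, so Q' = 245.
Then Pb = 2485/12 − (5/12)·245 = 105 and Ps = 130 + 0.2·245 = 179.
ΔCS = ½(125 + 245)(155 − 105) = 9250; ΔPS = ½(125 + 245)(179 − 155) = 4440.
Government spending = 74 × 245 = 18130.
Net change = 9250 + 4440 − 18130 = -4440. The loss equals the DWL triangle ½·74·120.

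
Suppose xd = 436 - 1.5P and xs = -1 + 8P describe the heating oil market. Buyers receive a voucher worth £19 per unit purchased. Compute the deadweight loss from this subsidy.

Deadweight loss = £228

Pre-subsidy: 436 - 1.5P = -1 + 8P gives P* = 46, x* = 367.
With the rebate, buyers effectively pay Pb = Ps − 19, where Ps is the price sellers receive.
Demand in terms of Ps becomes xd = 436 − 1.5(Ps − 19) = 464.5 - 1.5Ps. Setting this equal to supply: 464.5 - 1.5Ps = -1 + 8Ps, so Ps = 49.
Buyers pay Pb = 49 − 19 = 30; x' = -1 + 8·49 = 391.
The subsidy expands output by 391 − 367 = 24 past the efficient level; on those units the gap between marginal cost and willingness to pay runs from 0 up to 19.
DWL = ½ × 19 × 24 = 228.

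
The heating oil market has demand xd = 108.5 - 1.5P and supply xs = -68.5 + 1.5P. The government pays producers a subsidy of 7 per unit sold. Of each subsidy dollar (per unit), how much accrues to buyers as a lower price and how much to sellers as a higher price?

Pre-subsidy: 108.5 - 1.5P = -68.5 + 1.5P gives P* = 59, x* = 20.
With the subsidy, sellers receive Ps = Pb + 7 for each unit, where Pb is the price buyers pay.
Supply in terms of Pb becomes xs = -68.5 + 1.5(Pb + 7) = -58 + 1.5Pb. Setting this equal to demand: 108.5 - 1.5Pb = -58 + 1.5Pb, so Pb = 55.5.
Sellers receive Ps = 55.5 + 7 = 62.5; x' = 108.5 − 1.5·55.5 = 25.25.
Buyers' price falls by P* − Pb = 59 − 55.5 = 3.5; sellers' price rises by Ps − P* = 62.5 − 59 = 3.5.

Buyers gain 3.5 per unit; sellers gain 3.5 per unit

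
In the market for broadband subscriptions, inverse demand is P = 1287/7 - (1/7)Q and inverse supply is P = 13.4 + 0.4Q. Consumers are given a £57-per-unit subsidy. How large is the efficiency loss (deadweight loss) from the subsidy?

Pre-subsidy: 1287/7 - (1/7)Q = 13.4 + 0.4Q gives Q* = 314 and P* = 139.
With the rebate, buyers effectively pay Pb = Ps − 57, where Ps is the price sellers receive.
On the curves, Pb = 1287/7 - (1/7)Q and Ps = 13.4 + 0.4Q; the wedge Ps − Pb = 57 gives 13.4 + 0.4Q − (1287/7 - (1/7)Q) = 57, so Q' = 419.
Then Pb = 1287/7 − (1/7)·419 = 124 and Ps = 13.4 + 0.4·419 = 181.
The subsidy expands output by 419 − 314 = 105 past the efficient level; on those units the gap between marginal cost and willingness to pay runs from 0 up to 57.
DWL = ½ × 57 × 105 = 2992.5.

Deadweight loss = £2992.5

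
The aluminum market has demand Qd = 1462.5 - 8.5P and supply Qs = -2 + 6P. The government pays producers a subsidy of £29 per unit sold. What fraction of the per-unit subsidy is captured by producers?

Producer share = 17/29

Pre-subsidy: 1462.5 - 8.5P = -2 + 6P gives P* = 101, Q* = 604.
With the subsidy, sellers receive Ps = Pb + 29 for each unit, where Pb is the price buyers pay.
Supply in terms of Pb becomes Qs = -2 + 6(Pb + 29) = 172 + 6Pb. Setting this equal to demand: 1462.5 - 8.5Pb = 172 + 6Pb, so Pb = 89.
Sellers receive Ps = 89 + 29 = 118; Q' = 1462.5 − 8.5·89 = 706.
Buyers' price falls by P* − Pb = 101 − 89 = 12; sellers' price rises by Ps − P* = 118 − 101 = 17.
So producers capture 17/29 = 17/29 of each unit of subsidy.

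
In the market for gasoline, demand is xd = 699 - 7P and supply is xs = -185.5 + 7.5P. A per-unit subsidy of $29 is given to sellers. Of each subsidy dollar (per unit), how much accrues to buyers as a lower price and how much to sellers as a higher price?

Pre-subsidy: 699 - 7P = -185.5 + 7.5P gives P* = 61, x* = 272.
With the subsidy, sellers receive Ps = Pb + 29 for each unit, where Pb is the price buyers pay.
Supply in terms of Pb becomes xs = -185.5 + 7.5(Pb + 29) = 32 + 7.5Pb. Setting this equal to demand: 699 - 7Pb = 32 + 7.5Pb, so Pb = 46.
Sellers receive Ps = 46 + 29 = 75; x' = 699 − 7·46 = 377.
Buyers' price falls by P* − Pb = 61 − 46 = 15; sellers' price rises by Ps − P* = 75 − 61 = 14.

Buyers gain $15 per unit; sellers gain $14 per unit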